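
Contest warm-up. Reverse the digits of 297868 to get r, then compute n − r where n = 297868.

-570924

Reverse of 297868 is 868792.
297868 − 868792 = -570924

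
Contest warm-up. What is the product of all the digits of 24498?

2×4×4×9×8 = 2304

2304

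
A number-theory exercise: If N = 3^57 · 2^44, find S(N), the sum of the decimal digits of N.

180

3^57 · 2^44 = 27620486778366234384789786034350701150208
Sum of its 41 digits: 180.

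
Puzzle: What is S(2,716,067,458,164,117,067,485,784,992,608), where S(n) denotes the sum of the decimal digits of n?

2+7+1+6+0+6+7+4+5+8+1+6+4+1+1+7+0+6+7+4+8+5+7+8+4+9+9+2+6+0+8 = 149

149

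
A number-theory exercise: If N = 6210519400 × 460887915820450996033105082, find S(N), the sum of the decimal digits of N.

167

6210519400 × 460887915820450996033105082 = 2862353342428477827612922153999590800
Sum of its 37 digits: 167.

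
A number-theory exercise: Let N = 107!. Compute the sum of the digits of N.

594

107! = 12265202031961379393517517010387338887131568154382945052653251412013535324922144249034658613287059061933743916719318560380966506520420000368175349760000000000000000000000000
Sum of its 173 digits: 594.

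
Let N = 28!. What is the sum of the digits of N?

28! = 304888344611713860501504000000
Sum of its 30 digits: 90.

90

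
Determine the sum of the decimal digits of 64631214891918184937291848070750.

146

6+4+6+3+1+2+1+4+8+9+1+9+1+8+1+8+4+9+3+7+2+9+1+8+4+8+0+7+0+7+5+0 = 146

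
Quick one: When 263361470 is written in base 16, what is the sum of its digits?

65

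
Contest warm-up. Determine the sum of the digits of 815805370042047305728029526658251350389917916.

191

8+1+5+8+0+5+3+7+0+0+4+2+0+4+7+3+0+5+7+2+8+0+2+9+5+2+6+6+5+8+2+5+1+3+5+0+3+8+9+9+1+7+9+1+6 = 191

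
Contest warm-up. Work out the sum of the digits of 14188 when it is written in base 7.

22

14188 in base 7 is 56236.
Digit sum: 5+6+2+3+6 = 22.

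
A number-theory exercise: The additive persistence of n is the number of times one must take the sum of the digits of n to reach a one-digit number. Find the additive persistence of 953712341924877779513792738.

2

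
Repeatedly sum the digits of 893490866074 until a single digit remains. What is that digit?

1

8+9+3+4+9+0+8+6+6+0+7+4 = 64
6+4 = 10
1+0 = 1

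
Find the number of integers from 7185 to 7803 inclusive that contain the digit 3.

The integers in [7185, 7803] that contain the digit 3: 7193, 7203, 7213, 7223, 7230, 7231, …, 7793, 7803.
197 qualify.

197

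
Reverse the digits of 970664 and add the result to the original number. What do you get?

Reverse of 970664 is 466079.
970664 + 466079 = 1436743

1436743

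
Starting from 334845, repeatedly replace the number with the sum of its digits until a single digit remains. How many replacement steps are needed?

2

334845 → 27 → 9 (2 steps)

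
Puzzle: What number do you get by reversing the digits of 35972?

Reversing 35972 gives 27953.

27953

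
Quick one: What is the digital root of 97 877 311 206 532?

7

9+7+8+7+7+3+1+1+2+0+6+5+3+2 = 61
6+1 = 7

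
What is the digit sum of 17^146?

17^146 = 442122402406453852935958024958547119975481495873706941986456781720390251412889617797780643038254086197423625344656165708857498172166673020389502869322968637833230405433904553550369
Sum of its 180 digits: 829.

829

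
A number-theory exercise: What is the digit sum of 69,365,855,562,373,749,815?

107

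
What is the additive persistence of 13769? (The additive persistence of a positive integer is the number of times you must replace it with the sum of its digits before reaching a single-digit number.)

2

13769 → 26 → 8 (2 steps)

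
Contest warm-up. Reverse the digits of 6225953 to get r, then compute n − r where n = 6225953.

2630727

Reverse of 6225953 is 3595226.
6225953 − 3595226 = 2630727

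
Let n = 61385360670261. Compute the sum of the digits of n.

54

6+1+3+8+5+3+6+0+6+7+0+2+6+1 = 54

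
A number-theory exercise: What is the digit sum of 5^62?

5^62 = 21684043449710088680149056017398834228515625
Sum of its 44 digits: 187.

187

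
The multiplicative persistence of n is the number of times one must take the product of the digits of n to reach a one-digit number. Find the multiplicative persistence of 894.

894 → 288 → 128 → 16 → 6 (4 steps)

4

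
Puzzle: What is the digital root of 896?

5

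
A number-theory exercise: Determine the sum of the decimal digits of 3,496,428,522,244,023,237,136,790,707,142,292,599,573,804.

182

3+4+9+6+4+2+8+5+2+2+2+4+4+0+2+3+2+3+7+1+3+6+7+9+0+7+0+7+1+4+2+2+9+2+5+9+9+5+7+3+8+0+4 = 182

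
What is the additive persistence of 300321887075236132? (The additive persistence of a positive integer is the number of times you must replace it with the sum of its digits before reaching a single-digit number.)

2

300321887075236132 → 61 → 7 (2 steps)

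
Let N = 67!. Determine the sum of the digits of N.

67! = 36471110918188685288249859096605464427167635314049524593701628500267962436943872000000000000000
Sum of its 95 digits: 369.

369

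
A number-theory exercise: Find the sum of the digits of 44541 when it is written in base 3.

44541 in base 3 is 2021002200.
Digit sum: 2+0+2+1+0+0+2+2+0+0 = 9.

9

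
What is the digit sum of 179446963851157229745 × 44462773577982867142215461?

179446963851157229745 × 44462773577982867142215461 = 7978709722970480360118132489935439726668087445
Sum of its 46 digits: 228.

228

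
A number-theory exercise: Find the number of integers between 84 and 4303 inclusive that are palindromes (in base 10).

The integers in [84, 4303] that are palindromes (in base 10): 88, 99, 101, 111, 121, 131, …, 4114, 4224.
125 qualify.

125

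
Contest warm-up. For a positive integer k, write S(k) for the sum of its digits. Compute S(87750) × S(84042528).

891

S(87750) = 8+7+7+5+0 = 27.
S(84042528) = 8+4+0+4+2+5+2+8 = 33.
27 · 33 = 891.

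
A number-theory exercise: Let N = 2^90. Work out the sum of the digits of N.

118

2^90 = 1237940039285380274899124224
Sum of its 28 digits: 118.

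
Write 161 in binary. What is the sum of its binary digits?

161 in base 2 is 10100001.
Digit sum: 1+0+1+0+0+0+0+1 = 3.

3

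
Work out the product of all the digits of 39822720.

3×9×8×2×2×7×2×0 = 0

0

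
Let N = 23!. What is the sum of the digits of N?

23! = 25852016738884976640000
Sum of its 23 digits: 99.

99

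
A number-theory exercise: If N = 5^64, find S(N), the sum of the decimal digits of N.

5^64 = 542101086242752217003726400434970855712890625
Sum of its 45 digits: 166.

166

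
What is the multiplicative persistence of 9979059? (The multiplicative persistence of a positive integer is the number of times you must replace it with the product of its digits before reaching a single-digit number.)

9979059 → 0 (1 step)

1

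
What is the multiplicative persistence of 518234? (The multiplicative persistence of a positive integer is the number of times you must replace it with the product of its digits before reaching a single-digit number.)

518234 → 960 → 0 (2 steps)

2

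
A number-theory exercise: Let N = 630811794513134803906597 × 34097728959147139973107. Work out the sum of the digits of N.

226

630811794513134803906597 × 34097728959147139973107 = 21509249593542091539516999923247605401119886879
Sum of its 47 digits: 226.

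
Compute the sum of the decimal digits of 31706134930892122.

3+1+7+0+6+1+3+4+9+3+0+8+9+2+1+2+2 = 61

61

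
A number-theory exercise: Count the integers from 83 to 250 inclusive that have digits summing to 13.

12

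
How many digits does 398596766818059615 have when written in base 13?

398596766818059615 in base 13 is 7A30742A9B4A9580, which has 16 digits.

16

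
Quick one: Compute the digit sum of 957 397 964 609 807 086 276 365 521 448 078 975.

192

9+5+7+3+9+7+9+6+4+6+0+9+8+0+7+0+8+6+2+7+6+3+6+5+5+2+1+4+4+8+0+7+8+9+7+5 = 192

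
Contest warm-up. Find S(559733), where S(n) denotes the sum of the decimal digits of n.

5+5+9+7+3+3 = 32

32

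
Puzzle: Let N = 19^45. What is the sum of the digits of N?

19^45 = 3498743002442937227729601361122964878585526371203662724899
Sum of its 58 digits: 262.

262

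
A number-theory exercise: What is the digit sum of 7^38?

130

7^38 = 129934811447123020117172145698449
Sum of its 33 digits: 130.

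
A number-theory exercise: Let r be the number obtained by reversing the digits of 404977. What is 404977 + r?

Reverse of 404977 is 779404.
404977 + 779404 = 1184381

1184381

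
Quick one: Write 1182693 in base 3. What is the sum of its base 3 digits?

9

1182693 in base 3 is 2020002100110.
Digit sum: 2+0+2+0+0+0+2+1+0+0+1+1+0 = 9.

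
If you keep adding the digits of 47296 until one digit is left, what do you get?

4+7+2+9+6 = 28
2+8 = 10
1+0 = 1

1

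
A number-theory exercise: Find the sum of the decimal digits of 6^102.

360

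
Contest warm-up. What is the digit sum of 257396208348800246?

77

2+5+7+3+9+6+2+0+8+3+4+8+8+0+0+2+4+6 = 77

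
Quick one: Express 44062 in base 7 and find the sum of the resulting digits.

16

44062 in base 7 is 242314.
Digit sum: 2+4+2+3+1+4 = 16.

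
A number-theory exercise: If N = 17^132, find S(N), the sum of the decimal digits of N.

703

17^132 = 2625775682230227256591138703384510714221543388544059587876505133347642477252019728910975721702964077825426123244307077258044804502593094758305899213484429663735361
Sum of its 163 digits: 703.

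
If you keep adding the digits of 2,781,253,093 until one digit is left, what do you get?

2+7+8+1+2+5+3+0+9+3 = 40
4+0 = 4
(Equivalently, 2,781,253,093 mod 9 = 4.)

4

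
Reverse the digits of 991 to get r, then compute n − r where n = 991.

Reverse of 991 is 199.
991 − 199 = 792

792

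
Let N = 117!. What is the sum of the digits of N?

117! = 3969937160808720895401959629498630647790406360168322301129748464310422041758630649341780708631240196854767624444057168110272995649603642560353748940315749184568295424000000000000000000000000000
Sum of its 193 digits: 738.

738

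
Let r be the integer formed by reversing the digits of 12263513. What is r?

Reversing 12263513 gives 31536221.

31536221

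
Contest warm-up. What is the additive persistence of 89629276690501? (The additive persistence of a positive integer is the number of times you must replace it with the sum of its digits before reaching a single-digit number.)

2

89629276690501 → 70 → 7 (2 steps)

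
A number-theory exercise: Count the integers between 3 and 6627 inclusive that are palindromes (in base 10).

The integers in [3, 6627] that are palindromes (in base 10): 3, 4, 5, 6, 7, 8, …, 6446, 6556.
162 qualify.

162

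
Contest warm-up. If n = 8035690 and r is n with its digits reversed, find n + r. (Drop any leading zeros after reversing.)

Reverse of 8035690 is 965308.
8035690 + 965308 = 9000998

9000998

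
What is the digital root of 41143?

4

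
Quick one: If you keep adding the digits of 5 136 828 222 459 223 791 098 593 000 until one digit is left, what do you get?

7

5+1+3+6+8+2+8+2+2+2+4+5+9+2+2+3+7+9+1+0+9+8+5+9+3+0+0+0 = 115
1+1+5 = 7
(Equivalently, 5 136 828 222 459 223 791 098 593 000 mod 9 = 7.)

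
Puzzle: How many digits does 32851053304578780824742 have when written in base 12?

21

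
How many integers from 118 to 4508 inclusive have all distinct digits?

The integers in [118, 4508] that have all distinct digits: 120, 123, 124, 125, 126, 127, …, 4507, 4508.
2382 qualify.

2382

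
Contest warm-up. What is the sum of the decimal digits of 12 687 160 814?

44

1+2+6+8+7+1+6+0+8+1+4 = 44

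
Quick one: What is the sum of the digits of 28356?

2+8+3+5+6 = 24

24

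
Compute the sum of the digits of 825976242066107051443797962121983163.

8+2+5+9+7+6+2+4+2+0+6+6+1+0+7+0+5+1+4+4+3+7+9+7+9+6+2+1+2+1+9+8+3+1+6+3 = 156

156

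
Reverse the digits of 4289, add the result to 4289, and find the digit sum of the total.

10

Reversal of 4289 is 9824; 4289 + 9824 = 14113.
Digit sum of 14113: 1+4+1+1+3 = 10.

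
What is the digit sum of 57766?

31

5+7+7+6+6 = 31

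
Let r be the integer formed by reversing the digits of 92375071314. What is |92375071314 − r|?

51058013985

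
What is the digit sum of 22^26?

196

22^26 = 79981528839832616637508874879893504
Sum of its 35 digits: 196.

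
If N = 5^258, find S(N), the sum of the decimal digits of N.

847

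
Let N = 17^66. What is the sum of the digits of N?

17^66 = 1620424537653706124163623118049428940979124903532013480548031299441192142935188769
Sum of its 82 digits: 334.

334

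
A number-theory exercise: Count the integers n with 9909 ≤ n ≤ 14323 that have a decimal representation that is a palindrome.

The integers in [9909, 14323] that have a decimal representation that is a palindrome: 9999, 10001, 10101, 10201, 10301, 10401, …, 14141, 14241.
44 qualify.

44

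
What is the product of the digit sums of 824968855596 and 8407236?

S(824968855596) = 8+2+4+9+6+8+8+5+5+5+9+6 = 75.
S(8407236) = 8+4+0+7+2+3+6 = 30.
75 · 30 = 2250.

2250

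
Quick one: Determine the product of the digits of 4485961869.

14929920

4×4×8×5×9×6×1×8×6×9 = 14929920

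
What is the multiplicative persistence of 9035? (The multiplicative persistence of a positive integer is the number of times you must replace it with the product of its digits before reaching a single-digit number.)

9035 → 0 (1 step)

1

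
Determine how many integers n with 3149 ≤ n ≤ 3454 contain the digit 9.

The integers in [3149, 3454] that contain the digit 9: 3149, 3159, 3169, 3179, 3189, 3190, …, 3439, 3449.
58 qualify.

58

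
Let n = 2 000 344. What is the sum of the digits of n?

2+0+0+0+3+4+4 = 13

13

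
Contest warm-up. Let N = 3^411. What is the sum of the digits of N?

3^411 = 12497860988609661989985908316862121345365733750056434625445348577851150669206262037035552996595971474714675341257307323719491012053294506516167719275867557176732080664248168201101750312783687113147
Sum of its 197 digits: 873.

873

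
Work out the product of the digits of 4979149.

4×9×7×9×1×4×9 = 81648

81648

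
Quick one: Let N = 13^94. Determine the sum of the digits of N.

13^94 = 513659254171021172271592450568246047489920249149063314875767634353494969417264192587335787046883806712089
Sum of its 105 digits: 481.

481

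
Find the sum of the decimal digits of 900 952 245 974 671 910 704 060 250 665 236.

9+0+0+9+5+2+2+4+5+9+7+4+6+7+1+9+1+0+7+0+4+0+6+0+2+5+0+6+6+5+2+3+6 = 132

132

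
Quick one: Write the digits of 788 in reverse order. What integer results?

Reversing 788 gives 887.

887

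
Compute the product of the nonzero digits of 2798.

2×7×9×8 = 1008

1008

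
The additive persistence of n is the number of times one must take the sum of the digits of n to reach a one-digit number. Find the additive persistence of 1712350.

3

1712350 → 19 → 10 → 1 (3 steps)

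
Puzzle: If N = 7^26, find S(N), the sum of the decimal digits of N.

7^26 = 9387480337647754305649
Sum of its 22 digits: 112.

112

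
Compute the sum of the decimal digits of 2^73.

2^73 = 9444732965739290427392
Sum of its 22 digits: 110.

110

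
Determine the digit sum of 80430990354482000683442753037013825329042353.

161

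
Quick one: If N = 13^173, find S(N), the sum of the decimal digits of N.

13^173 = 5154659103493548168018600948578521560944185186299897149565740804280621981053567041137954039892175435499848015635167408815883474444666579366866117965856083148527432458499712002011930036760483453
Sum of its 193 digits: 889.

889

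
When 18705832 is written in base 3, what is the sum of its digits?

16

18705832 in base 3 is 1022012100120121.
Digit sum: 1+0+2+2+0+1+2+1+0+0+1+2+0+1+2+1 = 16.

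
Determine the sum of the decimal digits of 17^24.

17^24 = 339448671314611904643504117121
Sum of its 30 digits: 109.

109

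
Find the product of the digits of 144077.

1×4×4×0×7×7 = 0

0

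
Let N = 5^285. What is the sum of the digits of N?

881

5^285 = 16086117467087590369184225542099028026901186191358196334957524147198706498672118518448448746413529341221875127304624139511948635702639718900719664575640251440342975985942075567436404526233673095703125
Sum of its 200 digits: 881.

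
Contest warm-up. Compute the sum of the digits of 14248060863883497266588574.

1+4+2+4+8+0+6+0+8+6+3+8+8+3+4+9+7+2+6+6+5+8+8+5+7+4 = 132

132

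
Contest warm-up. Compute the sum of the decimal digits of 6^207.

756

6^207 = 119483745853043702469501963232199443537166897419554352935246431440779773046402351262042978398494178788880592310479449080358069181569533541772011788739673835175936
Sum of its 162 digits: 756.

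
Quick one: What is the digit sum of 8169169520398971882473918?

134

8+1+6+9+1+6+9+5+2+0+3+9+8+9+7+1+8+8+2+4+7+3+9+1+8 = 134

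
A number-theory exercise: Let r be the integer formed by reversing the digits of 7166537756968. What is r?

Reversing 7166537756968 gives 8696577356617.

8696577356617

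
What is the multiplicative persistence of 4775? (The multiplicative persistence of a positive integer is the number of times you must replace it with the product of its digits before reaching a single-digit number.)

4775 → 980 → 0 (2 steps)

2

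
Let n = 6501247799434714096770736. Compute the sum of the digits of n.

118

6+5+0+1+2+4+7+7+9+9+4+3+4+7+1+4+0+9+6+7+7+0+7+3+6 = 118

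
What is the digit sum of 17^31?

17^31 = 139288917338851014461418017489467720433
Sum of its 39 digits: 170.

170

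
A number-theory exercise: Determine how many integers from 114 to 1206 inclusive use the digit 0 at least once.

The integers in [114, 1206] that use the digit 0 at least once: 120, 130, 140, 150, 160, 170, …, 1205, 1206.
286 qualify.

286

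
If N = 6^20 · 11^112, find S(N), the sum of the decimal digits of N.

648

6^20 · 11^112 = 1581268958148221766031531393051193219517723753889818557994687315640959393884743928652189311234666581164787033007774449499683024797696
Sum of its 133 digits: 648.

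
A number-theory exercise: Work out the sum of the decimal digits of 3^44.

90

3^44 = 984770902183611232881
Sum of its 21 digits: 90.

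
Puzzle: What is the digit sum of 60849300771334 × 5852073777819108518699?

161

60849300771334 × 5852073777819108518699 = 356094597442551755327195310862174466
Sum of its 36 digits: 161.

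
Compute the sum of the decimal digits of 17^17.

17^17 = 827240261886336764177
Sum of its 21 digits: 98.

98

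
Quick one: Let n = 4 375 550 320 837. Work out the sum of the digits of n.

4+3+7+5+5+5+0+3+2+0+8+3+7 = 52

52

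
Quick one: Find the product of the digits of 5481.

160

5×4×8×1 = 160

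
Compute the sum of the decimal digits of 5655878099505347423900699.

128

5+6+5+5+8+7+8+0+9+9+5+0+5+3+4+7+4+2+3+9+0+0+6+9+9 = 128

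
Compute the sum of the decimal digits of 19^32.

199

19^32 = 83198449060887472631428936505541918917761
Sum of its 41 digits: 199.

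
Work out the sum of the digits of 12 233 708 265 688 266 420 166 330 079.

1+2+2+3+3+7+0+8+2+6+5+6+8+8+2+6+6+4+2+0+1+6+6+3+3+0+0+7+9 = 116

116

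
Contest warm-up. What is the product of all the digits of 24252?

2×4×2×5×2 = 160

160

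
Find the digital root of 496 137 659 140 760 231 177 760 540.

4+9+6+1+3+7+6+5+9+1+4+0+7+6+0+2+3+1+1+7+7+7+6+0+5+4+0 = 111
1+1+1 = 3

3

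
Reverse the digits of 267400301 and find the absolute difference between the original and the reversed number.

164395539

Reverse of 267400301 is 103004762.
|267400301 − 103004762| = 164395539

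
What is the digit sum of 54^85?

639

54^85 = 1792543010382942328545474161856265682338603009149565020240287839207557674962042591530977124435420476605101860985475227179334089686666646372613095424
Sum of its 148 digits: 639.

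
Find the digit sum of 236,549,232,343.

46

2+3+6+5+4+9+2+3+2+3+4+3 = 46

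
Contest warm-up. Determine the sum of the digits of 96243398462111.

9+6+2+4+3+3+9+8+4+6+2+1+1+1 = 59

59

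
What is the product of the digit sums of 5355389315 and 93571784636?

2773

S(5355389315) = 5+3+5+5+3+8+9+3+1+5 = 47.
S(93571784636) = 9+3+5+7+1+7+8+4+6+3+6 = 59.
47 · 59 = 2773.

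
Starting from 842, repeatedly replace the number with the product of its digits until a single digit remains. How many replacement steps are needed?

842 → 64 → 24 → 8 (3 steps)

3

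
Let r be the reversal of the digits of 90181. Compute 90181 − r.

72072

Reverse of 90181 is 18109.
90181 − 18109 = 72072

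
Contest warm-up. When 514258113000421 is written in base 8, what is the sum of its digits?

62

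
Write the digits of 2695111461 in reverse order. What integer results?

1641115962

Reversing 2695111461 gives 1641115962.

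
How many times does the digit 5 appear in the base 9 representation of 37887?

1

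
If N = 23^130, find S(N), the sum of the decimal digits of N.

23^130 = 1058324091125248837501135328509955524195855294699653035742906263913125371116538848247018876694713446763937944789764375968659729755090838839018370348616714467315340121673959122449
Sum of its 178 digits: 832.

832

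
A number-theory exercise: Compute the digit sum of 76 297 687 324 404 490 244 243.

101

7+6+2+9+7+6+8+7+3+2+4+4+0+4+4+9+0+2+4+4+2+4+3 = 101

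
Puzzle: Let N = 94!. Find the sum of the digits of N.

94! = 108736615665674308027365285256786601004186803580182872307497374434045199869417927630229109214583415458560865651202385340530688000000000000000000000
Sum of its 147 digits: 549.

549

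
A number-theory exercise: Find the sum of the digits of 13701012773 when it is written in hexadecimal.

13701012773 in base 16 is 330A4DD25.
Digit sum: 3+3+0+10+4+13+13+2+5 = 53.

53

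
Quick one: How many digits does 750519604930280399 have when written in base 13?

17

750519604930280399 in base 13 is 1187CA350AA599386, which has 17 digits.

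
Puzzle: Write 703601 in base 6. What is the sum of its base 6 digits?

703601 in base 6 is 23025225.
Digit sum: 2+3+0+2+5+2+2+5 = 21.

21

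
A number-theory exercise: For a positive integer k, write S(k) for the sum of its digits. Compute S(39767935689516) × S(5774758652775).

S(39767935689516) = 3+9+7+6+7+9+3+5+6+8+9+5+1+6 = 84.
S(5774758652775) = 5+7+7+4+7+5+8+6+5+2+7+7+5 = 75.
84 · 75 = 6300.

6300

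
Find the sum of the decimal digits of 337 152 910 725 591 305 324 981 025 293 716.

3+3+7+1+5+2+9+1+0+7+2+5+5+9+1+3+0+5+3+2+4+9+8+1+0+2+5+2+9+3+7+1+6 = 130

130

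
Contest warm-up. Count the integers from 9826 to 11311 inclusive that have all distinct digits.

The integers in [9826, 11311] that have all distinct digits: 9826, 9827, 9830, 9831, 9832, 9834, …, 10986, 10987.
373 qualify.

373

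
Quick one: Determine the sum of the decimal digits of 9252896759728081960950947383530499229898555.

234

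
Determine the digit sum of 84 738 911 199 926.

77

8+4+7+3+8+9+1+1+1+9+9+9+2+6 = 77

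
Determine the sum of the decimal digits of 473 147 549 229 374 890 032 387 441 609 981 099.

171

4+7+3+1+4+7+5+4+9+2+2+9+3+7+4+8+9+0+0+3+2+3+8+7+4+4+1+6+0+9+9+8+1+0+9+9 = 171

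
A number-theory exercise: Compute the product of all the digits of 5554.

500

5×5×5×4 = 500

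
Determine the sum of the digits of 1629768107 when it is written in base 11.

57

1629768107 in base 11 is 766A639A0.
Digit sum: 7+6+6+10+6+3+9+10+0 = 57.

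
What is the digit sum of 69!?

69! = 171122452428141311372468338881272839092270544893520369393648040923257279754140647424000000000000000
Sum of its 99 digits: 351.

351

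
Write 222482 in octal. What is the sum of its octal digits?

222482 in base 8 is 662422.
Digit sum: 6+6+2+4+2+2 = 22.

22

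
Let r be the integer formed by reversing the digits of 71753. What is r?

35717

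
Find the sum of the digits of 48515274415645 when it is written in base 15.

48515274415645 in base 15 is 591ED873324A.
Digit sum: 5+9+1+14+13+8+7+3+3+2+4+10 = 79.

79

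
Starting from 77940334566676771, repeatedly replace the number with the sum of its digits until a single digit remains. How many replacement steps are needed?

3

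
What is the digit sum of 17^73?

17^73 = 664922854477460304521274345132525020049169433616579424626190476175164425470051684475963537
Sum of its 90 digits: 377.

377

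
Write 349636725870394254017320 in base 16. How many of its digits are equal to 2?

349636725870394254017320 in base 16 is 4A09D84A9C5B770BC328.
The digit 2 appears 1 time.

1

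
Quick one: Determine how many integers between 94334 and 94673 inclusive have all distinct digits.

100

The integers in [94334, 94673] that have all distinct digits: 94350, 94351, 94352, 94356, 94357, 94358, …, 94672, 94673.
100 qualify.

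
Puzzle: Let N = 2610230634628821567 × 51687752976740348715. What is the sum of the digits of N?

2610230634628821567 × 51687752976740348715 = 134916956255014721501278315941092736405
Sum of its 39 digits: 153.

153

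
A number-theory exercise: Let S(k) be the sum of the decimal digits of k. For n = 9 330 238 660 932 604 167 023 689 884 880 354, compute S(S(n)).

10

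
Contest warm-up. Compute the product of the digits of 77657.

10290

7×7×6×5×7 = 10290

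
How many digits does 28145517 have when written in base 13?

7

28145517 in base 13 is 5AA5B6A, which has 7 digits.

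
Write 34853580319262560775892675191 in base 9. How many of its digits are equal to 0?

34853580319262560775892675191 in base 9 is 735334353060040618742717736042.
The digit 0 appears 5 times.

5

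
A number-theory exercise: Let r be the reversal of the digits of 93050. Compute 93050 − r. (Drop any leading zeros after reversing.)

Reverse of 93050 is 5039.
93050 − 5039 = 88011

88011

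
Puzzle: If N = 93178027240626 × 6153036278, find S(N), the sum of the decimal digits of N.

87

93178027240626 × 6153036278 = 573327781924044013430028
Sum of its 24 digits: 87.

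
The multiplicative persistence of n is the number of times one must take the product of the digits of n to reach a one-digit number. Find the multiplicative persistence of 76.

2

76 → 42 → 8 (2 steps)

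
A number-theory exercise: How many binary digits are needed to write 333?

333 in base 2 is 101001101, which has 9 digits.

9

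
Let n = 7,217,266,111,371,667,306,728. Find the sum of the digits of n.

90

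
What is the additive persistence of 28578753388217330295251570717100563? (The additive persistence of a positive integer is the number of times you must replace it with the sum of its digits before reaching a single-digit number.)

3

28578753388217330295251570717100563 → 146 → 11 → 2 (3 steps)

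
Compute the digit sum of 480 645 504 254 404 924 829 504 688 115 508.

4+8+0+6+4+5+5+0+4+2+5+4+4+0+4+9+2+4+8+2+9+5+0+4+6+8+8+1+1+5+5+0+8 = 140

140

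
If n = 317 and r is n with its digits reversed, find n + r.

1030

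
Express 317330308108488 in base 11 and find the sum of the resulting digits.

48

317330308108488 in base 11 is 92125034163624.
Digit sum: 9+2+1+2+5+0+3+4+1+6+3+6+2+4 = 48.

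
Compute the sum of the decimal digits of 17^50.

17^50 = 33300140732146818380750772381422989832214186835186851059977249
Sum of its 62 digits: 271.

271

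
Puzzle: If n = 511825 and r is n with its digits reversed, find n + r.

Reverse of 511825 is 528115.
511825 + 528115 = 1039940

1039940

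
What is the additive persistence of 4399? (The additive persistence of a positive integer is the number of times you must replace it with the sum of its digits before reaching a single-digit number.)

2

4399 → 25 → 7 (2 steps)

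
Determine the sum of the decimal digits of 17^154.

17^154 = 3084138638419616771041128889068248788718084782398821996815381216310925077717325514664514353959865789440333249527181437530091732483135568414196019358970549107574791117773006523112769520045729
Sum of its 190 digits: 856.

856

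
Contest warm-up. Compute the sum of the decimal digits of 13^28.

13^28 = 15502932802662396215269535105521
Sum of its 32 digits: 121.

121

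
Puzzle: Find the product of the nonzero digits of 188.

64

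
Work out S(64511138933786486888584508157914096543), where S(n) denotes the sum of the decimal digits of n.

6+4+5+1+1+1+3+8+9+3+3+7+8+6+4+8+6+8+8+8+5+8+4+5+0+8+1+5+7+9+1+4+0+9+6+5+4+3 = 191

191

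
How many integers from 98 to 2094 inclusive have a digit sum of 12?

144

The integers in [98, 2094] that have a digit sum of 12: 129, 138, 147, 156, 165, 174, …, 2082, 2091.
144 qualify.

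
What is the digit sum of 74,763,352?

37

7+4+7+6+3+3+5+2 = 37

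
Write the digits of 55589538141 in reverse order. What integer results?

14183598555

Reversing 55589538141 gives 14183598555.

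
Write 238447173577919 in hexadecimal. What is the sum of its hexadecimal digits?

119

238447173577919 in base 16 is D8DDCF142CBF.
Digit sum: 13+8+13+13+12+15+1+4+2+12+11+15 = 119.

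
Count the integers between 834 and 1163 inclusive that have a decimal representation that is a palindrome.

The integers in [834, 1163] that have a decimal representation that is a palindrome: 838, 848, 858, 868, 878, 888, …, 1001, 1111.
19 qualify.

19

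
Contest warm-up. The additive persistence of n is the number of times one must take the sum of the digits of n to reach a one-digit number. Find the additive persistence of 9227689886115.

9227689886115 → 72 → 9 (2 steps)

2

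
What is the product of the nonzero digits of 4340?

4×3×4 = 48

48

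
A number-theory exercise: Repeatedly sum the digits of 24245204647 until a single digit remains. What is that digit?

2+4+2+4+5+2+0+4+6+4+7 = 40
4+0 = 4

4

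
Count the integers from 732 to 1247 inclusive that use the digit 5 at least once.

The integers in [732, 1247] that use the digit 5 at least once: 735, 745, 750, 751, 752, 753, …, 1235, 1245.
97 qualify.

97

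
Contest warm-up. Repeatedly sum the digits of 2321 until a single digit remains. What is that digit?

2+3+2+1 = 8

8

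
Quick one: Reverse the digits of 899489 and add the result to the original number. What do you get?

Reverse of 899489 is 984998.
899489 + 984998 = 1884487

1884487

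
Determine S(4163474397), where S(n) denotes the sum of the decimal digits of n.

48

4+1+6+3+4+7+4+3+9+7 = 48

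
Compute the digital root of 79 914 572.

8

7+9+9+1+4+5+7+2 = 44
4+4 = 8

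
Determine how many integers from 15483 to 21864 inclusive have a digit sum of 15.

289

The integers in [15483, 21864] that have a digit sum of 15: 15504, 15513, 15522, 15531, 15540, 15603, …, 21831, 21840.
289 qualify.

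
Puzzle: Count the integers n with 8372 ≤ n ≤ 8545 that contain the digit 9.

35

The integers in [8372, 8545] that contain the digit 9: 8379, 8389, 8390, 8391, 8392, 8393, …, 8529, 8539.
35 qualify.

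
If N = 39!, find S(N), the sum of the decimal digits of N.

189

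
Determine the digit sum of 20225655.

2+0+2+2+5+6+5+5 = 27

27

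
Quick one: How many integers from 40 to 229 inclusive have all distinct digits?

142

The integers in [40, 229] that have all distinct digits: 40, 41, 42, 43, 45, 46, …, 218, 219.
142 qualify.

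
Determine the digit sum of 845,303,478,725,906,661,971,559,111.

8+4+5+3+0+3+4+7+8+7+2+5+9+0+6+6+6+1+9+7+1+5+5+9+1+1+1 = 123

123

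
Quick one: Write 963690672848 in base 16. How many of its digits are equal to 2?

963690672848 in base 16 is E06070B2D0.
The digit 2 appears 1 time.

1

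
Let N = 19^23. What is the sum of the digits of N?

145

19^23 = 257829627945307727248226067259
Sum of its 30 digits: 145.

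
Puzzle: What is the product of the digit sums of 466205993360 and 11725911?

S(466205993360) = 4+6+6+2+0+5+9+9+3+3+6+0 = 53.
S(11725911) = 1+1+7+2+5+9+1+1 = 27.
53 · 27 = 1431.

1431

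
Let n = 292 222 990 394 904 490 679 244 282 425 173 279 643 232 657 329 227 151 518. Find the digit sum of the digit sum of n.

First digit sum: 247.
2+4+7 = 13.

13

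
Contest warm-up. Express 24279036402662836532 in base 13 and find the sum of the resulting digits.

104

24279036402662836532 in base 13 is 2A643B4B1A5507C30A.
Digit sum: 2+10+6+4+3+11+4+11+1+10+5+5+0+7+12+3+0+10 = 104.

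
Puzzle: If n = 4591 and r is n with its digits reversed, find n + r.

Reverse of 4591 is 1954.
4591 + 1954 = 6545

6545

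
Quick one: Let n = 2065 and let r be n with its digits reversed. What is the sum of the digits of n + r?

26

Reversal of 2065 is 5602; 2065 + 5602 = 7667.
Digit sum of 7667: 7+6+6+7 = 26.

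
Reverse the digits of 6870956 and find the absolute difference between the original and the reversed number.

Reverse of 6870956 is 6590786.
|6870956 − 6590786| = 280170

280170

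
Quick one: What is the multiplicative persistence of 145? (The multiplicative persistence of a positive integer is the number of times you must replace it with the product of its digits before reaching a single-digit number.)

145 → 20 → 0 (2 steps)

2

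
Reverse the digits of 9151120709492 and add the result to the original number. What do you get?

12100190921011

Reverse of 9151120709492 is 2949070211519.
9151120709492 + 2949070211519 = 12100190921011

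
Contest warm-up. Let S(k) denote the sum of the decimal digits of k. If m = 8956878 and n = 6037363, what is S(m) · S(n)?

1428

S(8956878) = 8+9+5+6+8+7+8 = 51.
S(6037363) = 6+0+3+7+3+6+3 = 28.
51 · 28 = 1428.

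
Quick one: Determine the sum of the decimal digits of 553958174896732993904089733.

5+5+3+9+5+8+1+7+4+8+9+6+7+3+2+9+9+3+9+0+4+0+8+9+7+3+3 = 146

146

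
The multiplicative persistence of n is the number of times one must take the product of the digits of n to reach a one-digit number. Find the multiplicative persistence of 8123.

8123 → 48 → 32 → 6 (3 steps)

3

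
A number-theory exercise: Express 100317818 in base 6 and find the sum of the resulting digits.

100317818 in base 6 is 13542054202.
Digit sum: 1+3+5+4+2+0+5+4+2+0+2 = 28.

28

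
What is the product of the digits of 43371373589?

4×3×3×7×1×3×7×3×5×8×9 = 5715360

5715360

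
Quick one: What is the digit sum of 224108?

17

2+2+4+1+0+8 = 17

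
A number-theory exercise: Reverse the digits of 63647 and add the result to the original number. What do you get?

Reverse of 63647 is 74636.
63647 + 74636 = 138283

138283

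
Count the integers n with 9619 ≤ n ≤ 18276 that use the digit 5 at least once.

The integers in [9619, 18276] that use the digit 5 at least once: 9625, 9635, 9645, 9650, 9651, 9652, …, 18265, 18275.
3026 qualify.

3026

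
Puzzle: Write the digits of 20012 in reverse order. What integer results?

21002

Reversing 20012 gives 21002.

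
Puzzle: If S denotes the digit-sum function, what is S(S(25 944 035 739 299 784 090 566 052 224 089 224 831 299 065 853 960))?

First digit sum: 230.
2+3+0 = 5.

5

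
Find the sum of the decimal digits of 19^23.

19^23 = 257829627945307727248226067259
Sum of its 30 digits: 145.

145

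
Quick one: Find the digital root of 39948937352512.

7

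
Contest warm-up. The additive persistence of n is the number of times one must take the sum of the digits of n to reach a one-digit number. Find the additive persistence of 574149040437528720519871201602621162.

2

574149040437528720519871201602621162 → 132 → 6 (2 steps)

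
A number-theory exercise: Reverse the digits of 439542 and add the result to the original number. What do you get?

Reverse of 439542 is 245934.
439542 + 245934 = 685476

685476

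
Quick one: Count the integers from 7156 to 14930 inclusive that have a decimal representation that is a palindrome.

The integers in [7156, 14930] that have a decimal representation that is a palindrome: 7227, 7337, 7447, 7557, 7667, 7777, …, 14741, 14841.
77 qualify.

77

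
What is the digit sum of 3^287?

702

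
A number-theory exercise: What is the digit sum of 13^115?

13^115 = 126906981735983105311426245231619025061036326426291140080213783469274154988706760901729925996809278110294409133592731126370748757
Sum of its 129 digits: 544.

544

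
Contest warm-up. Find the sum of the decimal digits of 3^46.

3^46 = 8862938119652501095929
Sum of its 22 digits: 108.

108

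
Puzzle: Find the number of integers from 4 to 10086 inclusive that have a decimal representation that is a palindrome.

196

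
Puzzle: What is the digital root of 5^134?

7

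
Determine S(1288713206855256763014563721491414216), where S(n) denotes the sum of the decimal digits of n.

146

1+2+8+8+7+1+3+2+0+6+8+5+5+2+5+6+7+6+3+0+1+4+5+6+3+7+2+1+4+9+1+4+1+4+2+1+6 = 146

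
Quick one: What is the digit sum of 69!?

69! = 171122452428141311372468338881272839092270544893520369393648040923257279754140647424000000000000000
Sum of its 99 digits: 351.

351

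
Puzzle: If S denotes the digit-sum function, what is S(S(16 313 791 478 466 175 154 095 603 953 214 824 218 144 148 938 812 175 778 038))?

8

First digit sum: 260.
2+6+0 = 8.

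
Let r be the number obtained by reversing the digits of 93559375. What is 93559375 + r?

150954914

Reverse of 93559375 is 57395539.
93559375 + 57395539 = 150954914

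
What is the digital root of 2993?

5

2+9+9+3 = 23
2+3 = 5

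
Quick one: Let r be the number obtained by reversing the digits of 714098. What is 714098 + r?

1604515

Reverse of 714098 is 890417.
714098 + 890417 = 1604515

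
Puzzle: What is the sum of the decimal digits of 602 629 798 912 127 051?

77

6+0+2+6+2+9+7+9+8+9+1+2+1+2+7+0+5+1 = 77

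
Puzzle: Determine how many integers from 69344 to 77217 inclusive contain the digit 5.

2876

The integers in [69344, 77217] that contain the digit 5: 69345, 69350, 69351, 69352, 69353, 69354, …, 77205, 77215.
2876 qualify.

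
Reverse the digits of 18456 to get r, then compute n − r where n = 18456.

Reverse of 18456 is 65481.
18456 − 65481 = -47025

-47025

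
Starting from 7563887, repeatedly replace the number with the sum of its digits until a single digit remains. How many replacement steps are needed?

2

7563887 → 44 → 8 (2 steps)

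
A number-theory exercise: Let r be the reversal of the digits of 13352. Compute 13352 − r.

-11979

Reverse of 13352 is 25331.
13352 − 25331 = -11979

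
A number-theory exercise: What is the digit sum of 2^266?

373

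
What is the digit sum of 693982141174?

6+9+3+9+8+2+1+4+1+1+7+4 = 55

55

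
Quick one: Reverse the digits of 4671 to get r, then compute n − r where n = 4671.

2907

Reverse of 4671 is 1764.
4671 − 1764 = 2907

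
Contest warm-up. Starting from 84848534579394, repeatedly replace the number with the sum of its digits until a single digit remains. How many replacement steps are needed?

2

84848534579394 → 81 → 9 (2 steps)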